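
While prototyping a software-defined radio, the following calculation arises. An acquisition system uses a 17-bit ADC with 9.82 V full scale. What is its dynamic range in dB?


Dynamic range from full-scale to LSB:
V_min = V_max / 2^bits = 9.82 / 2^17
DR = 20 * log10(V_max / V_min)
   = 20 * log10(2^17)
   = 20 * 17 * log10(2)
   = 102.35 dB

102.35 dB


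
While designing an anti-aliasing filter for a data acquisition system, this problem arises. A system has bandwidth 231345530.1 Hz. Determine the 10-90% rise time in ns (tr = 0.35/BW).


Rise time from bandwidth relationship:
tr = 0.35 / BW
   = 0.35 / 231345530.1
   = 1.512888535e-09 s
   = 1.5129 ns

1.5129 ns


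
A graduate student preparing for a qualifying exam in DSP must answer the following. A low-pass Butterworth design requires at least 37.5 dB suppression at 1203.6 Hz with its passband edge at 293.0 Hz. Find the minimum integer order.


Butterworth filter order formula:
n = log10(10^(A/10) - 1) / (2 * log10(f_stop/f_pass))
10^(37.5/10) - 1 = 5622.4133
f_stop/f_pass = 1203.6 / 293.0 = 4.1078
n = 3.0556 -> ceil = 4

4


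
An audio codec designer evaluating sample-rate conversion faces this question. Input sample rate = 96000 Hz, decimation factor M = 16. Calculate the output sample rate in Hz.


Decimation reduces the sample rate:
fs_out = fs_in / M
       = 96000 / 16
       = 6000.0 Hz

6000.0 Hz


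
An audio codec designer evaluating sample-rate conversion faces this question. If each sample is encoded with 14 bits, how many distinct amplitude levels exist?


Number of quantization levels = 2^N
= 2^14
= 16384

16384


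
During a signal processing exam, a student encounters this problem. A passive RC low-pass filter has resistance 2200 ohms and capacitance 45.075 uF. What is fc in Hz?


Cutoff frequency of a first-order RC filter:
fc = 1 / (2 * pi * R * C)
C = 45.075 uF = 4.5075e-05 F
fc = 1 / (2 * pi * 2200 * 4.5075e-05)
   = 1 / 0.62307207098646
   = 1.604951 Hz

1.604951 Hz


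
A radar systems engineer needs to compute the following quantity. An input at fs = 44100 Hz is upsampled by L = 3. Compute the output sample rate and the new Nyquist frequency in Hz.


Step 1 — output sample rate after interpolation by L:
fs_out = L * fs_in = 3 * 44100 = 132300 Hz

Step 2 — Nyquist frequency of the output stream:
f_Nyq = fs_out / 2 = 132300 / 2 = 66150.0 Hz

fs_out = 132300 Hz; f_Nyquist = 66150.0 Hz


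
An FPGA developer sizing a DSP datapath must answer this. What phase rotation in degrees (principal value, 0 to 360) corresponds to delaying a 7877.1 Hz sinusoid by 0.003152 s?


Phase shift from frequency and time delay:
phi = 360 * f * t_delay
    = 360 * 7877.1 * 0.003152
    = 8938.3 degrees
    mod 360 = 298.3 degrees

298.3 degrees


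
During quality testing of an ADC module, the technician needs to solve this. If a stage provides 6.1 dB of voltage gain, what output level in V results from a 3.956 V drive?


Output voltage from dB gain:
V_out = V_in * 10^(gain_dB / 20)
      = 3.956 * 10^(6.1 / 20)
      = 3.956 * 2.018366
      = 7.9847 V

7.9847 V


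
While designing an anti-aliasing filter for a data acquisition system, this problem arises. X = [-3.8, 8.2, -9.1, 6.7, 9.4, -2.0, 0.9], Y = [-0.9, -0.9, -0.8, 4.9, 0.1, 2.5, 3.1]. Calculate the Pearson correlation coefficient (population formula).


Pearson correlation coefficient (population):
r = cov(X,Y) / (std(X) * std(Y))
Mean X = 1.4714, Mean Y = 1.1429
Cov(X,Y) = 3.301224
Std(X) = 6.407521, Std(Y) = 2.171147
r = 0.2373

0.2373


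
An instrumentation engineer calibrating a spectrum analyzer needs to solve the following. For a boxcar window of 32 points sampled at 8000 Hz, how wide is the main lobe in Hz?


Main lobe width for a rectangular window:
Width = 2 * fs / N
      = 2 * 8000 / 32
      = 16000 / 32
      = 500.0 Hz

500.0 Hz


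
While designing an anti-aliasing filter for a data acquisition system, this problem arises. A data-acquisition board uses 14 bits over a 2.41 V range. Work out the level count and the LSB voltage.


Step 1 — number of quantization levels:
L = 2^N = 2^14 = 16384

Step 2 — LSB step size:
delta = Vfs / L
      = 2.41 / 16384
      = 0.00014709 V

Levels = 16384; step size = 0.00014709 V


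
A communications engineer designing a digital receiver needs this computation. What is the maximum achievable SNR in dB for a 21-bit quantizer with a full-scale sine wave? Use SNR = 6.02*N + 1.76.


Theoretical SNR for a full-scale sinusoid:
SNR = 6.02 * N + 1.76
    = 6.02 * 21 + 1.76
    = 126.42 + 1.76
    = 128.18 dB

128.18 dB


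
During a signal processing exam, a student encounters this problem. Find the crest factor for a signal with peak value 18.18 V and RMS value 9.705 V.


Crest factor is the ratio of peak to RMS:
CF = V_peak / V_rms
   = 18.18 / 9.705
   = 1.8733

1.8733


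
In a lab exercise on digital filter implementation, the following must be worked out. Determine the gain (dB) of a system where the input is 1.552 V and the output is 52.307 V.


Voltage gain in dB:
G = 20 * log10(Vout / Vin)
  = 20 * log10(52.307 / 1.552)
  = 20 * log10(33.702964)
  = 20 * 1.527668
  = 30.55 dB

30.55 dB


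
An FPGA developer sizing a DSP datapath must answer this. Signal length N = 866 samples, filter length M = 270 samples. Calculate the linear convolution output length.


Linear convolution output length:
L = N + M - 1
  = 866 + 270 - 1
  = 1135 samples

1135


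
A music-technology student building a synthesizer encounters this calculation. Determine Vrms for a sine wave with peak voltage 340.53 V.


RMS voltage for a sinusoidal waveform:
V_rms = V_peak / sqrt(2)
      = 340.53 / 1.414214
      = 240.791 V

240.791 V


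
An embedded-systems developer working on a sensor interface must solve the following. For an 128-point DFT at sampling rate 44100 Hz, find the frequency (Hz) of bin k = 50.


Frequency of DFT bin k:
f_k = k * fs / N
    = 50 * 44100 / 128
    = 2205000 / 128
    = 17226.562 Hz

17226.562 Hz


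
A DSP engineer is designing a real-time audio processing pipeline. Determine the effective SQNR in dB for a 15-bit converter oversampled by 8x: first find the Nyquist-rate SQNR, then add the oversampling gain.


Step 1 — baseline SQNR at Nyquist:
SQNR_base = 6.02*N + 1.76
          = 6.02*15 + 1.76
          = 92.06 dB

Step 2 — oversampling processing gain:
G = 10*log10(OSR) = 10*log10(8) = 9.03 dB

Step 3 — total:
SQNR_total = 92.06 + 9.03 = 101.09 dB

Base SQNR = 92.06 dB; oversampled SQNR = 101.09 dB


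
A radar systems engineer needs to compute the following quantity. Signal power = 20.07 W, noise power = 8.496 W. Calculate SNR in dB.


SNR in decibels:
SNR = 10 * log10(Ps / Pn)
    = 10 * log10(20.07 / 8.496)
    = 10 * log10(2.3623)
    = 10 * 0.3733
    = 3.73 dB

3.73 dB


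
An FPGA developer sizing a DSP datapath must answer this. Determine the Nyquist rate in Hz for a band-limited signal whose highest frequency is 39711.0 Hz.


The Nyquist rate is twice the maximum frequency component.
fs_min = 2 * fmax
      = 2 * 39711.0
      = 79422.0 Hz

79422.0


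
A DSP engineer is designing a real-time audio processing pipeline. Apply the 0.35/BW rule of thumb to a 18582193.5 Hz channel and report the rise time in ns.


Rise time from bandwidth relationship:
tr = 0.35 / BW
   = 0.35 / 18582193.5
   = 1.8835236e-08 s
   = 18.8352 ns

18.8352 ns


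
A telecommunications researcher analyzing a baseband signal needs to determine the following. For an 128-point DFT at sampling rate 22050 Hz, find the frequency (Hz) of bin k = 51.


Frequency of DFT bin k:
f_k = k * fs / N
    = 51 * 22050 / 128
    = 1124550 / 128
    = 8785.547 Hz

8785.547 Hz


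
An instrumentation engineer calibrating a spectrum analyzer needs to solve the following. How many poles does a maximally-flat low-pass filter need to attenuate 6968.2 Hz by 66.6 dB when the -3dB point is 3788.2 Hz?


Butterworth filter order formula:
n = log10(10^(A/10) - 1) / (2 * log10(f_stop/f_pass))
10^(66.6/10) - 1 = 4570880.8961
f_stop/f_pass = 6968.2 / 3788.2 = 1.8394
n = 12.5809 -> ceil = 13

13


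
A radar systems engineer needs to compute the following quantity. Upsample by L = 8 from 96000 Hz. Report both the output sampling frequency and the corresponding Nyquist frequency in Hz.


Step 1 — output sample rate after interpolation by L:
fs_out = L * fs_in = 8 * 96000 = 768000 Hz

Step 2 — Nyquist frequency of the output stream:
f_Nyq = fs_out / 2 = 768000 / 2 = 384000.0 Hz

fs_out = 768000 Hz; f_Nyquist = 384000.0 Hz


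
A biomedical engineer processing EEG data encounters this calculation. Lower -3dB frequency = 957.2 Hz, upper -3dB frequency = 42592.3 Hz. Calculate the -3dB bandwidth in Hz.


Bandwidth is the difference of -3dB frequencies:
BW = f_high - f_low
   = 42592.3 - 957.2
   = 41635.1 Hz

41635.1 Hz


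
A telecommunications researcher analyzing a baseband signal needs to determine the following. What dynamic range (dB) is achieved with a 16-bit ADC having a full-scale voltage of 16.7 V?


Dynamic range from full-scale to LSB:
V_min = V_max / 2^bits = 16.7 / 2^16
DR = 20 * log10(V_max / V_min)
   = 20 * log10(2^16)
   = 20 * 16 * log10(2)
   = 96.33 dB

96.33 dB


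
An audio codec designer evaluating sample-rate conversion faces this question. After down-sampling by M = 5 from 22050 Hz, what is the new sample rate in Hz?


Decimation reduces the sample rate:
fs_out = fs_in / M
       = 22050 / 5
       = 4410.0 Hz

4410.0 Hz


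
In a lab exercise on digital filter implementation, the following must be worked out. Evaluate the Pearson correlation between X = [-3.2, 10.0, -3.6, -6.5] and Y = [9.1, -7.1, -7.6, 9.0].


Pearson correlation coefficient (population):
r = cov(X,Y) / (std(X) * std(Y))
Mean X = -0.825, Mean Y = 0.85
Cov(X,Y) = -32.11375
Std(X) = 6.378234, Std(Y) = 8.201981
r = -0.6139

-0.6139


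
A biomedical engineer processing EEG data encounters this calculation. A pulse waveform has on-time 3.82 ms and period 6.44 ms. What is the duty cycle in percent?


Duty cycle as a percentage:
DC = (t_on / T) * 100
   = (3.82 / 6.44) * 100
   = 0.593168 * 100
   = 59.32 %

59.32 %


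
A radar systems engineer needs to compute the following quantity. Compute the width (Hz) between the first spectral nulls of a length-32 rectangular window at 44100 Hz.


Main lobe width for a rectangular window:
Width = 2 * fs / N
      = 2 * 44100 / 32
      = 88200 / 32
      = 2756.25 Hz

2756.25 Hz


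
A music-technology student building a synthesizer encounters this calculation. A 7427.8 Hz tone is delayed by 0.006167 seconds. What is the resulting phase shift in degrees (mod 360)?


Phase shift from frequency and time delay:
phi = 360 * f * t_delay
    = 360 * 7427.8 * 0.006167
    = 16490.61 degrees
    mod 360 = 290.61 degrees

290.61 degrees


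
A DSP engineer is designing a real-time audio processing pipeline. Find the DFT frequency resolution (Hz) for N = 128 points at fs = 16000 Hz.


DFT frequency resolution:
df = fs / N
   = 16000 / 128
   = 125.0 Hz

125.0 Hz


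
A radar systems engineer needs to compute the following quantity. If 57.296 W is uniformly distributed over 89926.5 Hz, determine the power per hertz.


Power spectral density:
PSD = P / BW
    = 57.296 / 89926.5
    = 0.00063714 W/Hz

0.00063714 W/Hz


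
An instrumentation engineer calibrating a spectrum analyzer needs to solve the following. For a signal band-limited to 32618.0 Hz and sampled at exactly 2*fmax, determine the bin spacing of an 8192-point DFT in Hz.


Step 1 — Nyquist sampling rate:
fs = 2 * fmax = 2 * 32618.0 = 65236.0 Hz

Step 2 — DFT bin spacing:
df = fs / N = 65236.0 / 8192 = 7.9634 Hz

7.9634 Hz


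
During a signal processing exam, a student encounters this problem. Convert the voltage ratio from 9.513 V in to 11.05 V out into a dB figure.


Voltage gain in dB:
G = 20 * log10(Vout / Vin)
  = 20 * log10(11.05 / 9.513)
  = 20 * log10(1.161568)
  = 20 * 0.065045
  = 1.3 dB

1.3 dB


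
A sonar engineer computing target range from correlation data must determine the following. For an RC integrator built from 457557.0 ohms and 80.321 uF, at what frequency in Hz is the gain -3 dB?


Cutoff frequency of a first-order RC filter:
fc = 1 / (2 * pi * R * C)
C = 80.321 uF = 8.0321e-05 F
fc = 1 / (2 * pi * 457557.0 * 8.0321e-05)
   = 1 / 230.91608141746
   = 0.004331 Hz

0.004331 Hz


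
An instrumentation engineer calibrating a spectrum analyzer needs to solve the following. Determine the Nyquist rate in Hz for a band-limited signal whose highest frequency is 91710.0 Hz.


The Nyquist rate is twice the maximum frequency component.
fs_min = 2 * fmax
      = 2 * 91710.0
      = 183420.0 Hz

183420.0


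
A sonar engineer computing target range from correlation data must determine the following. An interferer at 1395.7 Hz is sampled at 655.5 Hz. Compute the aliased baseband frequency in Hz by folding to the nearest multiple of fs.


Compute the nearest integer multiple of fs to the signal:
n = round(1395.7 / 655.5) = 2
f_alias = |1395.7 - 2 * 655.5|
        = |1395.7 - 1311.0|
        = 84.7 Hz

84.7


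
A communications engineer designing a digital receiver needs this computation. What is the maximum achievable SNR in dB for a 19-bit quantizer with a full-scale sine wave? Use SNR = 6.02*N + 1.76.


Theoretical SNR for a full-scale sinusoid:
SNR = 6.02 * N + 1.76
    = 6.02 * 19 + 1.76
    = 114.38 + 1.76
    = 116.14 dB

116.14 dB


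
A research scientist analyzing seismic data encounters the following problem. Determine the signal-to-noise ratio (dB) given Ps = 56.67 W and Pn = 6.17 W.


SNR in decibels:
SNR = 10 * log10(Ps / Pn)
    = 10 * log10(56.67 / 6.17)
    = 10 * log10(9.1848)
    = 10 * 0.9631
    = 9.63 dB

9.63 dB


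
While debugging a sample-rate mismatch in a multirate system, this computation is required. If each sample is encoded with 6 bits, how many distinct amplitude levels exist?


Number of quantization levels = 2^N
= 2^6
= 64

64


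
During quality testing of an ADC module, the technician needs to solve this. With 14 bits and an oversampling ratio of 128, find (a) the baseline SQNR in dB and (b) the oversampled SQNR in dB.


Step 1 — baseline SQNR at Nyquist:
SQNR_base = 6.02*N + 1.76
          = 6.02*14 + 1.76
          = 86.04 dB

Step 2 — oversampling processing gain:
G = 10*log10(OSR) = 10*log10(128) = 21.07 dB

Step 3 — total:
SQNR_total = 86.04 + 21.07 = 107.11 dB

Base SQNR = 86.04 dB; oversampled SQNR = 107.11 dB


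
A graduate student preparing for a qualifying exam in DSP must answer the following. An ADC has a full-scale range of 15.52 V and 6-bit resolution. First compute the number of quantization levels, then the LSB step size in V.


Step 1 — number of quantization levels:
L = 2^N = 2^6 = 64

Step 2 — LSB step size:
delta = Vfs / L
      = 15.52 / 64
      = 0.2425 V

Levels = 64; step size = 0.2425 V


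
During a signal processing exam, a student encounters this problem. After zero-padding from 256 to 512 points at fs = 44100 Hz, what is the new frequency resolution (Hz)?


Frequency resolution after zero-padding:
N_padded = 256 * 2 = 512
df = fs / N_padded
   = 44100 / 512
   = 86.1328 Hz

86.1328 Hz


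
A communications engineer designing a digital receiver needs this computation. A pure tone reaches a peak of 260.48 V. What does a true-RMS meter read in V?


RMS voltage for a sinusoidal waveform:
V_rms = V_peak / sqrt(2)
      = 260.48 / 1.414214
      = 184.187 V

184.187 V


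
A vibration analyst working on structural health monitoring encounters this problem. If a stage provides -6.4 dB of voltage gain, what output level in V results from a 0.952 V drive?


Output voltage from dB gain:
V_out = V_in * 10^(gain_dB / 20)
      = 0.952 * 10^(-6.4 / 20)
      = 0.952 * 0.47863
      = 0.4557 V

0.4557 V


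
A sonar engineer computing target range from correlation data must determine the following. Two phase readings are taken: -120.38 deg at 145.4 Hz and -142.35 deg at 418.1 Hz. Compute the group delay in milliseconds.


Group delay from phase difference:
tau = -d(phi)/d(omega)
d(phi) = -21.97 deg = -0.383449 rad
d(omega) = 2*pi*(418.1 - 145.4) = 1713.4246 rad/s
tau = -(-0.383449) / 1713.4246
    = 0.2238 ms

0.2238 ms


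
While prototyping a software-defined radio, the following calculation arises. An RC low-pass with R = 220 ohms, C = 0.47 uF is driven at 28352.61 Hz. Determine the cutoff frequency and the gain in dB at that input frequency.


Step 1 — cutoff frequency:
fc = 1 / (2*pi*R*C)
C = 0.47 uF = 4.7e-07 F
fc = 1 / (2*pi*220*4.7e-07)
   = 1539.216 Hz

Step 2 — magnitude at f = 28352.61 Hz:
|H(f)| = 1 / sqrt(1 + (f/fc)^2)
f/fc = 28352.61 / 1539.216 = 18.420163
|H| = 1 / sqrt(1 + 339.302405) = 0.0542085
|H|_dB = 20*log10(0.0542085) = -25.32 dB

fc = 1539.216 Hz; |H(28352.61 Hz)| = -25.32 dB


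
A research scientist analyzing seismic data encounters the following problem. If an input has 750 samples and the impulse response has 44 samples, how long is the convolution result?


Linear convolution output length:
L = N + M - 1
  = 750 + 44 - 1
  = 793 samples

793


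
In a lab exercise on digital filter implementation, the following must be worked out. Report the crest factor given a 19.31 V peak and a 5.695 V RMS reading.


Crest factor is the ratio of peak to RMS:
CF = V_peak / V_rms
   = 19.31 / 5.695
   = 3.3907

3.3907


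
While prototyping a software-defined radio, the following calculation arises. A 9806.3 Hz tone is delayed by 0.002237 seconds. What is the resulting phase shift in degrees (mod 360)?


Phase shift from frequency and time delay:
phi = 360 * f * t_delay
    = 360 * 9806.3 * 0.002237
    = 7897.21 degrees
    mod 360 = 337.21 degrees

337.21 degrees


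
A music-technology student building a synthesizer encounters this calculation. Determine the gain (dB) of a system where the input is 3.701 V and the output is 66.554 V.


Voltage gain in dB:
G = 20 * log10(Vout / Vin)
  = 20 * log10(66.554 / 3.701)
  = 20 * log10(17.982707)
  = 20 * 1.254855
  = 25.1 dB

25.1 dB


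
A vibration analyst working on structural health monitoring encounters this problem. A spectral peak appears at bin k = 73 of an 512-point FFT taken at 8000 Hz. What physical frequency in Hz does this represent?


Frequency of DFT bin k:
f_k = k * fs / N
    = 73 * 8000 / 512
    = 584000 / 512
    = 1140.625 Hz

1140.625 Hz


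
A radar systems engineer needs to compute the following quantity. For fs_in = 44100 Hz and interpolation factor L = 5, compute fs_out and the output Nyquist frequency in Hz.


Step 1 — output sample rate after interpolation by L:
fs_out = L * fs_in = 5 * 44100 = 220500 Hz

Step 2 — Nyquist frequency of the output stream:
f_Nyq = fs_out / 2 = 220500 / 2 = 110250.0 Hz

fs_out = 220500 Hz; f_Nyquist = 110250.0 Hz


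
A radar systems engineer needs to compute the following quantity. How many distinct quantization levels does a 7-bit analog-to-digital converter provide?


Number of quantization levels = 2^N
= 2^7
= 128

128


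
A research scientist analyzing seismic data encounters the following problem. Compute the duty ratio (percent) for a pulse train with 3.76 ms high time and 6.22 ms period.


Duty cycle as a percentage:
DC = (t_on / T) * 100
   = (3.76 / 6.22) * 100
   = 0.604502 * 100
   = 60.45 %

60.45 %


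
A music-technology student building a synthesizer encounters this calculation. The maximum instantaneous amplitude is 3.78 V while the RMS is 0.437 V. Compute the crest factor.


Crest factor is the ratio of peak to RMS:
CF = V_peak / V_rms
   = 3.78 / 0.437
   = 8.6499

8.6499


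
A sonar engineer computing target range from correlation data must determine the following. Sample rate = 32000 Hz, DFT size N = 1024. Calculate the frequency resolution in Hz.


DFT frequency resolution:
df = fs / N
   = 32000 / 1024
   = 31.25 Hz

31.25 Hz


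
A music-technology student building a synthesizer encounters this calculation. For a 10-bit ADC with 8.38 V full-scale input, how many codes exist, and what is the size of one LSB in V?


Step 1 — number of quantization levels:
L = 2^N = 2^10 = 1024

Step 2 — LSB step size:
delta = Vfs / L
      = 8.38 / 1024
      = 0.00818359 V

Levels = 1024; step size = 0.00818359 V


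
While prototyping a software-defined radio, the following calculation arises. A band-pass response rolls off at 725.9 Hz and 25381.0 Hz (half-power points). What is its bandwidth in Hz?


Bandwidth is the difference of -3dB frequencies:
BW = f_high - f_low
   = 25381.0 - 725.9
   = 24655.1 Hz

24655.1 Hz


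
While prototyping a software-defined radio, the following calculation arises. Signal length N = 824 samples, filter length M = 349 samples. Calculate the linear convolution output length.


Linear convolution output length:
L = N + M - 1
  = 824 + 349 - 1
  = 1172 samples

1172


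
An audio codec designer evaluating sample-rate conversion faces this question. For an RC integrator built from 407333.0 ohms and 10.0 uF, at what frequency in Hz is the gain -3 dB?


Cutoff frequency of a first-order RC filter:
fc = 1 / (2 * pi * R * C)
C = 10.0 uF = 1e-05 F
fc = 1 / (2 * pi * 407333.0 * 1e-05)
   = 1 / 25.593487207294
   = 0.039072 Hz

0.039072 Hz


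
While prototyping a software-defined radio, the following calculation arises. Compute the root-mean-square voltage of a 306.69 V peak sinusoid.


RMS voltage for a sinusoidal waveform:
V_rms = V_peak / sqrt(2)
      = 306.69 / 1.414214
      = 216.863 V

216.863 V


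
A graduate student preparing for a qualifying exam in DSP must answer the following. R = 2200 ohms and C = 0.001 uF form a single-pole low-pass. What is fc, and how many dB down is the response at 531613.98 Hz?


Step 1 — cutoff frequency:
fc = 1 / (2*pi*R*C)
C = 0.001 uF = 1e-09 F
fc = 1 / (2*pi*2200*1e-09)
   = 72343.156 Hz

Step 2 — magnitude at f = 531613.98 Hz:
|H(f)| = 1 / sqrt(1 + (f/fc)^2)
f/fc = 531613.98 / 72343.156 = 7.348504
|H| = 1 / sqrt(1 + 54.000511) = 0.1348393
|H|_dB = 20*log10(0.1348393) = -17.4 dB

fc = 72343.156 Hz; |H(531613.98 Hz)| = -17.4 dB


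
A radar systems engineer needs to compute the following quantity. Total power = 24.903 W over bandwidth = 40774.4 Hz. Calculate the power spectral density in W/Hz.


Power spectral density:
PSD = P / BW
    = 24.903 / 40774.4
    = 0.00061075 W/Hz

0.00061075 W/Hz


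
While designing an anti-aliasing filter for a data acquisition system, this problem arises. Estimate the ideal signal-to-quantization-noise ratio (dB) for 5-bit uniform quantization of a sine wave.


Theoretical SNR for a full-scale sinusoid:
SNR = 6.02 * N + 1.76
    = 6.02 * 5 + 1.76
    = 30.1 + 1.76
    = 31.86 dB

31.86 dB


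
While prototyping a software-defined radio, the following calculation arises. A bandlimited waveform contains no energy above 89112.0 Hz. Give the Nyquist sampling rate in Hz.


The Nyquist rate is twice the maximum frequency component.
fs_min = 2 * fmax
      = 2 * 89112.0
      = 178224.0 Hz

178224.0


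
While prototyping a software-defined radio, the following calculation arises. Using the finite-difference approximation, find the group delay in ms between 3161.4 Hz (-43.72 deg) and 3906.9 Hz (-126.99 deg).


Group delay from phase difference:
tau = -d(phi)/d(omega)
d(phi) = -83.27 deg = -1.453336 rad
d(omega) = 2*pi*(3906.9 - 3161.4) = 4684.1146 rad/s
tau = -(-1.453336) / 4684.1146
    = 0.3103 ms

0.3103 ms


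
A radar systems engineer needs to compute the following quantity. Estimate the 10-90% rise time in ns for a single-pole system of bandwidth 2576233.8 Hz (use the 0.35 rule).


Rise time from bandwidth relationship:
tr = 0.35 / BW
   = 0.35 / 2576233.8
   = 1.358572347e-07 s
   = 135.8572 ns

135.8572 ns


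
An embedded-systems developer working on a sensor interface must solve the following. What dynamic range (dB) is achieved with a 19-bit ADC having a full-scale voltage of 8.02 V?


Dynamic range from full-scale to LSB:
V_min = V_max / 2^bits = 8.02 / 2^19
DR = 20 * log10(V_max / V_min)
   = 20 * log10(2^19)
   = 20 * 19 * log10(2)
   = 114.39 dB

114.39 dB


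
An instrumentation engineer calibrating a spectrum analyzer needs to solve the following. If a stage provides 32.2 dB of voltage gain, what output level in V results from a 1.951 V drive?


Output voltage from dB gain:
V_out = V_in * 10^(gain_dB / 20)
      = 1.951 * 10^(32.2 / 20)
      = 1.951 * 40.738028
      = 79.4799 V

79.4799 V


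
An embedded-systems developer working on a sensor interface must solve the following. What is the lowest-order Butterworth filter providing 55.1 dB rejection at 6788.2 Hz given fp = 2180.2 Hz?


Butterworth filter order formula:
n = log10(10^(A/10) - 1) / (2 * log10(f_stop/f_pass))
10^(55.1/10) - 1 = 323592.6569
f_stop/f_pass = 6788.2 / 2180.2 = 3.1136
n = 5.5853 -> ceil = 6

6


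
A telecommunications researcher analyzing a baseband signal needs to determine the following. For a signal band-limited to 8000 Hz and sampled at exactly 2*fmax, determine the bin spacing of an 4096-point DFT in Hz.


Step 1 — Nyquist sampling rate:
fs = 2 * fmax = 2 * 8000 = 16000 Hz

Step 2 — DFT bin spacing:
df = fs / N = 16000 / 4096 = 3.9062 Hz

3.9062 Hz


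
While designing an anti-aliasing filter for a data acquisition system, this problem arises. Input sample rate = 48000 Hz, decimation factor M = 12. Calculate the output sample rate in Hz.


Decimation reduces the sample rate:
fs_out = fs_in / M
       = 48000 / 12
       = 4000.0 Hz

4000.0 Hz


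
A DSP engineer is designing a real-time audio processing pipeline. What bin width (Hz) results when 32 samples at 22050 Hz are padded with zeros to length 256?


Frequency resolution after zero-padding:
N_padded = 32 * 8 = 256
df = fs / N_padded
   = 22050 / 256
   = 86.1328 Hz

86.1328 Hz


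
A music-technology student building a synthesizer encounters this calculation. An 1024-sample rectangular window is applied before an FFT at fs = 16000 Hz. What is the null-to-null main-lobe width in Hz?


Main lobe width for a rectangular window:
Width = 2 * fs / N
      = 2 * 16000 / 1024
      = 32000 / 1024
      = 31.25 Hz

31.25 Hz


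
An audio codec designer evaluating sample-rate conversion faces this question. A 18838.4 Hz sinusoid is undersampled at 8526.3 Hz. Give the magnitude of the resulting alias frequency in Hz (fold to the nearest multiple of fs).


Compute the nearest integer multiple of fs to the signal:
n = round(18838.4 / 8526.3) = 2
f_alias = |18838.4 - 2 * 8526.3|
        = |18838.4 - 17052.6|
        = 1785.8 Hz

1785.8


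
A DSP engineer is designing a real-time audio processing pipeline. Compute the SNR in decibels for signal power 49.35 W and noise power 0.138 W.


SNR in decibels:
SNR = 10 * log10(Ps / Pn)
    = 10 * log10(49.35 / 0.138)
    = 10 * log10(357.6087)
    = 10 * 2.5534
    = 25.53 dB

25.53 dB


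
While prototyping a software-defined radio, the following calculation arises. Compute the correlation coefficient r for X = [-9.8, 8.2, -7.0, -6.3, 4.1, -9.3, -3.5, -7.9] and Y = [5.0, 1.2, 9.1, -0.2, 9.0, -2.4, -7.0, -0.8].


Pearson correlation coefficient (population):
r = cov(X,Y) / (std(X) * std(Y))
Mean X = -3.9375, Mean Y = 1.7375
Cov(X,Y) = 5.396406
Std(X) = 6.183635, Std(Y) = 5.262352
r = 0.1658

0.1658


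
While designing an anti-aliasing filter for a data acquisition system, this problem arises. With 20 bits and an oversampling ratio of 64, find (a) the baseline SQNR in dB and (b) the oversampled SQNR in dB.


Step 1 — baseline SQNR at Nyquist:
SQNR_base = 6.02*N + 1.76
          = 6.02*20 + 1.76
          = 122.16 dB

Step 2 — oversampling processing gain:
G = 10*log10(OSR) = 10*log10(64) = 18.06 dB

Step 3 — total:
SQNR_total = 122.16 + 18.06 = 140.22 dB

Base SQNR = 122.16 dB; oversampled SQNR = 140.22 dB


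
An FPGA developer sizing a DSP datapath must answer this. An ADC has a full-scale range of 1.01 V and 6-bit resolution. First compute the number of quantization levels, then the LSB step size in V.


Step 1 — number of quantization levels:
L = 2^N = 2^6 = 64

Step 2 — LSB step size:
delta = Vfs / L
      = 1.01 / 64
      = 0.01578125 V

Levels = 64; step size = 0.01578125 V


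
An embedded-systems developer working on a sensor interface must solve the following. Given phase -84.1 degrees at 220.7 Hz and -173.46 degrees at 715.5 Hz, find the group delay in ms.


Group delay from phase difference:
tau = -d(phi)/d(omega)
d(phi) = -89.36 deg = -1.559626 rad
d(omega) = 2*pi*(715.5 - 220.7) = 3108.9201 rad/s
tau = -(-1.559626) / 3108.9201
    = 0.5017 ms

0.5017 ms


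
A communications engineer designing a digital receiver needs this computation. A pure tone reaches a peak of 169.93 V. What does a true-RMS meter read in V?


RMS voltage for a sinusoidal waveform:
V_rms = V_peak / sqrt(2)
      = 169.93 / 1.414214
      = 120.159 V

120.159 V


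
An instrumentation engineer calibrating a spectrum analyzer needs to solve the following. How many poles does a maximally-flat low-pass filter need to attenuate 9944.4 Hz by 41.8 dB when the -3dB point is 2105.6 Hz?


Butterworth filter order formula:
n = log10(10^(A/10) - 1) / (2 * log10(f_stop/f_pass))
10^(41.8/10) - 1 = 15134.6125
f_stop/f_pass = 9944.4 / 2105.6 = 4.7228
n = 3.0999 -> ceil = 4

4


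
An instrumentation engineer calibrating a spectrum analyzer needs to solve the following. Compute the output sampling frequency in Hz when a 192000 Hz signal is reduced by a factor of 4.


Decimation reduces the sample rate:
fs_out = fs_in / M
       = 192000 / 4
       = 48000.0 Hz

48000.0 Hz


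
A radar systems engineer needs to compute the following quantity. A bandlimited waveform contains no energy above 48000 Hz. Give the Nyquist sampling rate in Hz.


The Nyquist rate is twice the maximum frequency component.
fs_min = 2 * fmax
      = 2 * 48000
      = 96000 Hz

96000


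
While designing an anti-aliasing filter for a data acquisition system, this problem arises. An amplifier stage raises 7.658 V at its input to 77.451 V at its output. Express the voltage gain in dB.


Voltage gain in dB:
G = 20 * log10(Vout / Vin)
  = 20 * log10(77.451 / 7.658)
  = 20 * log10(10.113737)
  = 20 * 1.004912
  = 20.1 dB

20.1 dB


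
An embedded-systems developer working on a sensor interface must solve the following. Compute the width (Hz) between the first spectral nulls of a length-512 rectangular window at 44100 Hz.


Main lobe width for a rectangular window:
Width = 2 * fs / N
      = 2 * 44100 / 512
      = 88200 / 512
      = 172.266 Hz

172.266 Hz


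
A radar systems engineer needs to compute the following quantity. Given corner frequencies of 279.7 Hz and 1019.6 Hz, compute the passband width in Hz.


Bandwidth is the difference of -3dB frequencies:
BW = f_high - f_low
   = 1019.6 - 279.7
   = 739.9 Hz

739.9 Hz


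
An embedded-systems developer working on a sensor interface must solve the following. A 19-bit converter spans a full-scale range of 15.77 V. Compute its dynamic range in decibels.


Dynamic range from full-scale to LSB:
V_min = V_max / 2^bits = 15.77 / 2^19
DR = 20 * log10(V_max / V_min)
   = 20 * log10(2^19)
   = 20 * 19 * log10(2)
   = 114.39 dB

114.39 dB


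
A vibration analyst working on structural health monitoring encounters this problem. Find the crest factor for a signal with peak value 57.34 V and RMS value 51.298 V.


Crest factor is the ratio of peak to RMS:
CF = V_peak / V_rms
   = 57.34 / 51.298
   = 1.1178

1.1178


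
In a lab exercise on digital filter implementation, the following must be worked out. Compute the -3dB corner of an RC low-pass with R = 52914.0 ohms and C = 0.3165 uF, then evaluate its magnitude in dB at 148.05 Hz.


Step 1 — cutoff frequency:
fc = 1 / (2*pi*R*C)
C = 0.3165 uF = 3.165e-07 F
fc = 1 / (2*pi*52914.0*3.165e-07)
   = 9.50333 Hz

Step 2 — magnitude at f = 148.05 Hz:
|H(f)| = 1 / sqrt(1 + (f/fc)^2)
f/fc = 148.05 / 9.50333 = 15.57875
|H| = 1 / sqrt(1 + 242.697452) = 0.0640582
|H|_dB = 20*log10(0.0640582) = -23.87 dB

fc = 9.50333 Hz; |H(148.05 Hz)| = -23.87 dB


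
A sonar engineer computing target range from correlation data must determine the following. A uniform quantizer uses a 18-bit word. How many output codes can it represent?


Number of quantization levels = 2^N
= 2^18
= 262144

262144


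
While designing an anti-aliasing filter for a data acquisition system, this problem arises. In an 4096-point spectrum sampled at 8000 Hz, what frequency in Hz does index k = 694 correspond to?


Frequency of DFT bin k:
f_k = k * fs / N
    = 694 * 8000 / 4096
    = 5552000 / 4096
    = 1355.469 Hz

1355.469 Hz


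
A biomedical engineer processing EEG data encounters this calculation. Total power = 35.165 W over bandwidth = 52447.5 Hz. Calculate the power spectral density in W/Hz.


Power spectral density:
PSD = P / BW
    = 35.165 / 52447.5
    = 0.00067048 W/Hz

0.00067048 W/Hz


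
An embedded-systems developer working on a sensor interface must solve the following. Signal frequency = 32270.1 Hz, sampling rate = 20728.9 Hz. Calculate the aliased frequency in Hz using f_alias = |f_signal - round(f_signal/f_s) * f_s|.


Compute the nearest integer multiple of fs to the signal:
n = round(32270.1 / 20728.9) = 2
f_alias = |32270.1 - 2 * 20728.9|
        = |32270.1 - 41457.8|
        = 9187.7 Hz

9187.7


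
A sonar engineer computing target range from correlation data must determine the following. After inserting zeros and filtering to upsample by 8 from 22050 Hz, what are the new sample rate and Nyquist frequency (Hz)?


Step 1 — output sample rate after interpolation by L:
fs_out = L * fs_in = 8 * 22050 = 176400 Hz

Step 2 — Nyquist frequency of the output stream:
f_Nyq = fs_out / 2 = 176400 / 2 = 88200.0 Hz

fs_out = 176400 Hz; f_Nyquist = 88200.0 Hz


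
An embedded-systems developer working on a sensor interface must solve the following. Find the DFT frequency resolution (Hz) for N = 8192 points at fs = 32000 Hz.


DFT frequency resolution:
df = fs / N
   = 32000 / 8192
   = 3.9062 Hz

3.9062 Hz


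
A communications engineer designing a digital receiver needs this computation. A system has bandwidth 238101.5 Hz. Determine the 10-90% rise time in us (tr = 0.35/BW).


Rise time from bandwidth relationship:
tr = 0.35 / BW
   = 0.35 / 238101.5
   = 1.46996134e-06 s
   = 1.47 us

1.47 us


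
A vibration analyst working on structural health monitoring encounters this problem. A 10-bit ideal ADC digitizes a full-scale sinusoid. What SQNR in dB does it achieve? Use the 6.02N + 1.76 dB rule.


Theoretical SNR for a full-scale sinusoid:
SNR = 6.02 * N + 1.76
    = 6.02 * 10 + 1.76
    = 60.2 + 1.76
    = 61.96 dB

61.96 dB


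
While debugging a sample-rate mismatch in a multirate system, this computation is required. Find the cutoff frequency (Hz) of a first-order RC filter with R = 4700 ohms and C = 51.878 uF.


Cutoff frequency of a first-order RC filter:
fc = 1 / (2 * pi * R * C)
C = 51.878 uF = 5.1878e-05 F
fc = 1 / (2 * pi * 4700 * 5.1878e-05)
   = 1 / 1.5320077106196
   = 0.652738 Hz

0.652738 Hz


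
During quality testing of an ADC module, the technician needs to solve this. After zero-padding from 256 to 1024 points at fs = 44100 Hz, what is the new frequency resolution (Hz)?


Frequency resolution after zero-padding:
N_padded = 256 * 4 = 1024
df = fs / N_padded
   = 44100 / 1024
   = 43.0664 Hz

43.0664 Hz


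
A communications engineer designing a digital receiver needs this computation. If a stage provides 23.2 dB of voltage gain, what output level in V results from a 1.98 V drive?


Output voltage from dB gain:
V_out = V_in * 10^(gain_dB / 20)
      = 1.98 * 10^(23.2 / 20)
      = 1.98 * 14.454398
      = 28.6197 V

28.6197 V


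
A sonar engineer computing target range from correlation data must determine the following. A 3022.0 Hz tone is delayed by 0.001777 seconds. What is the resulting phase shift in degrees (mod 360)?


Phase shift from frequency and time delay:
phi = 360 * f * t_delay
    = 360 * 3022.0 * 0.001777
    = 1933.23 degrees
    mod 360 = 133.23 degrees

133.23 degrees


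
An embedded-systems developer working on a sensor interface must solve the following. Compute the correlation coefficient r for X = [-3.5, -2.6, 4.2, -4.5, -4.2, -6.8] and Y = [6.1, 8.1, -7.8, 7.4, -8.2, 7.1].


Pearson correlation coefficient (population):
r = cov(X,Y) / (std(X) * std(Y))
Mean X = -2.9, Mean Y = 2.1167
Cov(X,Y) = -14.246667
Std(X) = 3.423449, Std(Y) = 7.178537
r = -0.5797

-0.5797


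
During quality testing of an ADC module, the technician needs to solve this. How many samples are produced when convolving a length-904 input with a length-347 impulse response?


Linear convolution output length:
L = N + M - 1
  = 904 + 347 - 1
  = 1250 samples

1250


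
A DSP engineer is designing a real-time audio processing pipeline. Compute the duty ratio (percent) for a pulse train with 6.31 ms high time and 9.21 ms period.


Duty cycle as a percentage:
DC = (t_on / T) * 100
   = (6.31 / 9.21) * 100
   = 0.685125 * 100
   = 68.51 %

68.51 %


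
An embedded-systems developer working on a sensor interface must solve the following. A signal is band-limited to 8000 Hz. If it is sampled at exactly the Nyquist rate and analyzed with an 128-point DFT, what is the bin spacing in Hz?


Step 1 — Nyquist sampling rate:
fs = 2 * fmax = 2 * 8000 = 16000 Hz

Step 2 — DFT bin spacing:
df = fs / N = 16000 / 128 = 125.0 Hz

125.0 Hz


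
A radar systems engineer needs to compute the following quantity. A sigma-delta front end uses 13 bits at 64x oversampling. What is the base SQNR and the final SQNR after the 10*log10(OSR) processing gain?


Step 1 — baseline SQNR at Nyquist:
SQNR_base = 6.02*N + 1.76
          = 6.02*13 + 1.76
          = 80.02 dB

Step 2 — oversampling processing gain:
G = 10*log10(OSR) = 10*log10(64) = 18.06 dB

Step 3 — total:
SQNR_total = 80.02 + 18.06 = 98.08 dB

Base SQNR = 80.02 dB; oversampled SQNR = 98.08 dB


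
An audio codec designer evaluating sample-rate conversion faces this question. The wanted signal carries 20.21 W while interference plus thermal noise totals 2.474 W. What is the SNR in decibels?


SNR in decibels:
SNR = 10 * log10(Ps / Pn)
    = 10 * log10(20.21 / 2.474)
    = 10 * log10(8.169)
    = 10 * 0.9122
    = 9.12 dB

9.12 dB


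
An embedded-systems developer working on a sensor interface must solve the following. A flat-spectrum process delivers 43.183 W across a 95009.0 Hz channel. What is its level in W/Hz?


Power spectral density:
PSD = P / BW
    = 43.183 / 95009.0
    = 0.00045451 W/Hz

0.00045451 W/Hz


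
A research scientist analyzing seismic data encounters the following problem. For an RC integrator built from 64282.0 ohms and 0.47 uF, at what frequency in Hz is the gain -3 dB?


Cutoff frequency of a first-order RC filter:
fc = 1 / (2 * pi * R * C)
C = 0.47 uF = 4.7e-07 F
fc = 1 / (2 * pi * 64282.0 * 4.7e-07)
   = 1 / 0.18983098742058
   = 5.267844 Hz

5.267844 Hz


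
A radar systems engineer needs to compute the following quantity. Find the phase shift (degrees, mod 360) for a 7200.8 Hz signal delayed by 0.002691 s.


Phase shift from frequency and time delay:
phi = 360 * f * t_delay
    = 360 * 7200.8 * 0.002691
    = 6975.85 degrees
    mod 360 = 135.85 degrees

135.85 degrees


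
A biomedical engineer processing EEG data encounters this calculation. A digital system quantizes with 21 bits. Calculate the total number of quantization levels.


Number of quantization levels = 2^N
= 2^21
= 2097152

2097152


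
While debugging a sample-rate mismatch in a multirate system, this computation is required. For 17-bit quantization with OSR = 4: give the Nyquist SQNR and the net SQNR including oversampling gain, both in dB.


Step 1 — baseline SQNR at Nyquist:
SQNR_base = 6.02*N + 1.76
          = 6.02*17 + 1.76
          = 104.1 dB

Step 2 — oversampling processing gain:
G = 10*log10(OSR) = 10*log10(4) = 6.02 dB

Step 3 — total:
SQNR_total = 104.1 + 6.02 = 110.12 dB

Base SQNR = 104.1 dB; oversampled SQNR = 110.12 dB
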